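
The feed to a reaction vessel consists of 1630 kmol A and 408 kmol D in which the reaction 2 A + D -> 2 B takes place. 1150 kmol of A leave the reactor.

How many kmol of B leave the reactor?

For A: n = n₀ − 2ξ → 1150 = 1630 − 2ξ, giving ξ = 240 kmol.
Outlet amounts (n = n₀ + ν ξ):
  A: 1630 − 2(240) = 1150
  D: 408 − 1(240) = 168
  B: 0 + 2(240) = 480

480 kmol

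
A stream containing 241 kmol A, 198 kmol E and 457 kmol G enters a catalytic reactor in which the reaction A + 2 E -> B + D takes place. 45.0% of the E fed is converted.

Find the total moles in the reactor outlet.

851 kmol

E reacted = 0.45 × 198 = 89.1 kmol; ν_E = −2, so ξ = 89.1/2 = 44.55 kmol.
Outlet amounts (n = n₀ + ν ξ):
  A: 241 − 1(44.55) = 196.4
  E: 198 − 2(44.55) = 108.9
  B: 0 + 1(44.55) = 44.55
  D: 0 + 1(44.55) = 44.55
  G: 457 (inert)
Total out = 196.4 + 108.9 + 44.55 + 44.55 + 457 = 851.5 kmol.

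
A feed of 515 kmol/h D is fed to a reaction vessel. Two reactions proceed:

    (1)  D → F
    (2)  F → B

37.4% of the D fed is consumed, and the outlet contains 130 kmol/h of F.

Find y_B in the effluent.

0.122

Conversion of D: D consumed = 1ξ₁ = 0.374 × 515 → ξ₁ = 192.6 kmol/h.
F balance: n_F = 0 + 1ξ₁ − 1ξ₂ = 130 → ξ₂ = (1·192.6 − 130)/1 = 62.61 kmol/h.
Outlet amounts (n = n₀ + Σ ν·ξ):
  D: 515 − 1(192.6) = 322.4
  F: 0 + 1(192.6) − 1(62.61) = 130
  B: 0 + 1(62.61) = 62.61
Total out = 515 kmol/h; y_B = 62.61 / 515 = 0.1216.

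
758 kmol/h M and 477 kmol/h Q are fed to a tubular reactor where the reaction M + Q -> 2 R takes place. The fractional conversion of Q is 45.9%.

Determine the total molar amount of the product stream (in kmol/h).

Q reacted = 0.459 × 477 = 218.9 kmol/h; ν_Q = −1, so ξ = 218.9/1 = 218.9 kmol/h.
Outlet amounts (n = n₀ + ν ξ):
  M: 758 − 1(218.9) = 539.1
  Q: 477 − 1(218.9) = 258.1
  R: 0 + 2(218.9) = 437.9
Total out = 539.1 + 258.1 + 437.9 = 1235 kmol/h.

1240 kmol/h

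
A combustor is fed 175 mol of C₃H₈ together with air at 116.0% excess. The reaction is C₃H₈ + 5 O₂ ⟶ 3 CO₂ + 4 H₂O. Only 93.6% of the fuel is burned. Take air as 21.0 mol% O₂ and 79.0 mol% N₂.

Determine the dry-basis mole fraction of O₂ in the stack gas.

Stoichiometric O₂ = 5 × 175 = 875 mol; O₂ fed = 875 × 2.160 = 1890 mol.
N₂ fed = 1890 × 79/21 = 7110 mol.
Fuel reacted = 0.936 × 175 → ξ = 163.8 mol.
Outlet (n = n₀ + ν ξ):
  C₃H₈: 175 − 1(163.8) = 11.2
  O₂: 1890 − 5(163.8) = 1071
  N₂: 7110 (inert)
  CO₂: 0 + 3(163.8) = 491.4
  H₂O: 0 + 4(163.8) = 655.2
Dry total = 8684 mol; y_O₂ (dry) = 1071 / 8684 = 0.1233.

0.123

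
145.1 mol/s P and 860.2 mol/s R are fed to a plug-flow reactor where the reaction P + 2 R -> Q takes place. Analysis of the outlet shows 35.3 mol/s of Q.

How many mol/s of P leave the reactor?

For Q: n = n₀ + 1ξ → 35.3 = 0 + 1ξ, giving ξ = 35.3 mol/s.
Outlet amounts (n = n₀ + ν ξ):
  P: 145.1 − 1(35.3) = 109.8
  R: 860.2 − 2(35.3) = 789.6
  Q: 0 + 1(35.3) = 35.3

110 mol/s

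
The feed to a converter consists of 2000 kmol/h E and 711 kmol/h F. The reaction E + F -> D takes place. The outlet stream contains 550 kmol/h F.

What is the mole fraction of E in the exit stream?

For F: n = n₀ − 1ξ → 550 = 711 − 1ξ, giving ξ = 161 kmol/h.
Outlet amounts (n = n₀ + ν ξ):
  E: 2000 − 1(161) = 1839
  F: 711 − 1(161) = 550
  D: 0 + 1(161) = 161
Total out = 2550 kmol/h; y_E = 1839 / 2550 = 0.7212.

0.721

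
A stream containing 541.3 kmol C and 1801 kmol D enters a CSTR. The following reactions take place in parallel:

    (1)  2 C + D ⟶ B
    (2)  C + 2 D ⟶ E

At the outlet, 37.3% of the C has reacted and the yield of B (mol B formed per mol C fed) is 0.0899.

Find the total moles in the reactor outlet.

Yield of B: 1ξ₁ / 541.3 = 0.0899 → ξ₁ = 48.66 kmol.
Conversion of C: 2ξ₁ + 1ξ₂ = 0.373 × 541.3 = 201.9 → ξ₂ = 104.6 kmol.
Outlet amounts (n = n₀ + Σ ν·ξ):
  C: 541.3 − 2(48.66) − 1(104.6) = 339.4
  D: 1801 − 1(48.66) − 2(104.6) = 1543
  B: 0 + 1(48.66) = 48.66
  E: 0 + 1(104.6) = 104.6
Total out = 339.4 + 1543 + 48.66 + 104.6 = 2036 kmol.

2040 kmol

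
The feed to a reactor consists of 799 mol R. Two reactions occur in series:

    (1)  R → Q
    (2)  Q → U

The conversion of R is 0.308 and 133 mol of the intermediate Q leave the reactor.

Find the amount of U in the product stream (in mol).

113 mol

Conversion of R: R consumed = 1ξ₁ = 0.308 × 799 → ξ₁ = 246.1 mol.
Q balance: n_Q = 0 + 1ξ₁ − 1ξ₂ = 133 → ξ₂ = (1·246.1 − 133)/1 = 113.1 mol.
Outlet amounts (n = n₀ + Σ ν·ξ):
  R: 799 − 1(246.1) = 552.9
  Q: 0 + 1(246.1) − 1(113.1) = 133
  U: 0 + 1(113.1) = 113.1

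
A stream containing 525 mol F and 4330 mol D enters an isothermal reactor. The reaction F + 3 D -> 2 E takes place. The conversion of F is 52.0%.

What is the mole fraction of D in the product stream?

0.815

F reacted = 0.52 × 525 = 273 mol; ν_F = −1, so ξ = 273/1 = 273 mol.
Outlet amounts (n = n₀ + ν ξ):
  F: 525 − 1(273) = 252
  D: 4330 − 3(273) = 3511
  E: 0 + 2(273) = 546
Total out = 4309 mol; y_D = 3511 / 4309 = 0.8148.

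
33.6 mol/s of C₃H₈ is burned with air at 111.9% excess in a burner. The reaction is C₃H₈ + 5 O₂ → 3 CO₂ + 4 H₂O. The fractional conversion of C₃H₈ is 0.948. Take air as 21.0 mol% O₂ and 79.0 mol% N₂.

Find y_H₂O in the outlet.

Stoichiometric O₂ = 5 × 33.6 = 168 mol/s; O₂ fed = 168 × 2.119 = 356 mol/s.
N₂ fed = 356 × 79/21 = 1339 mol/s.
Fuel reacted = 0.948 × 33.6 → ξ = 31.85 mol/s.
Outlet (n = n₀ + ν ξ):
  C₃H₈: 33.6 − 1(31.85) = 1.747
  O₂: 356 − 5(31.85) = 196.7
  N₂: 1339 (inert)
  CO₂: 0 + 3(31.85) = 95.56
  H₂O: 0 + 4(31.85) = 127.4
Total out = 1761 mol/s; y_H₂O = 127.4 / 1761 = 0.07237.

0.0724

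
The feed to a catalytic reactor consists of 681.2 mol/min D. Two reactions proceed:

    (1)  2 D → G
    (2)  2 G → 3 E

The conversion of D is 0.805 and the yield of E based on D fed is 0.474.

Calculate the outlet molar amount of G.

58.9 mol/min

Conversion of D: D consumed = 2ξ₁ = 0.805 × 681.2 → ξ₁ = 274.2 mol/min.
Yield of E: 3ξ₂ / 681.2 = 0.474 → ξ₂ = 107.6 mol/min.
Outlet amounts (n = n₀ + Σ ν·ξ):
  D: 681.2 − 2(274.2) = 132.8
  G: 0 + 1(274.2) − 2(107.6) = 58.92
  E: 0 + 3(107.6) = 322.9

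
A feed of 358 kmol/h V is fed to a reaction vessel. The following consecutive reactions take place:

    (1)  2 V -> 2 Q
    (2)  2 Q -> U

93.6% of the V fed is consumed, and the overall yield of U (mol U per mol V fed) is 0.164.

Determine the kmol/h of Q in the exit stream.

Conversion of V: V consumed = 2ξ₁ = 0.936 × 358 → ξ₁ = 167.5 kmol/h.
Yield of U: 1ξ₂ / 358 = 0.164 → ξ₂ = 58.71 kmol/h.
Outlet amounts (n = n₀ + Σ ν·ξ):
  V: 358 − 2(167.5) = 22.91
  Q: 0 + 2(167.5) − 2(58.71) = 217.7
  U: 0 + 1(58.71) = 58.71

218 kmol/h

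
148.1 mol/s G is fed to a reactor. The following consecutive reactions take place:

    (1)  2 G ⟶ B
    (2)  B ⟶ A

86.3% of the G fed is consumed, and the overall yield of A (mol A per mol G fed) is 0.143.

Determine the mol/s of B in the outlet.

Conversion of G: G consumed = 2ξ₁ = 0.863 × 148.1 → ξ₁ = 63.91 mol/s.
Yield of A: 1ξ₂ / 148.1 = 0.143 → ξ₂ = 21.18 mol/s.
Outlet amounts (n = n₀ + Σ ν·ξ):
  G: 148.1 − 2(63.91) = 20.29
  B: 0 + 1(63.91) − 1(21.18) = 42.73
  A: 0 + 1(21.18) = 21.18

42.7 mol/s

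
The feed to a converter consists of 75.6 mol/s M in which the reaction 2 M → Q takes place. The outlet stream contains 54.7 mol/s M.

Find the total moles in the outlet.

65.2 mol/s

For M: n = n₀ − 2ξ → 54.7 = 75.6 − 2ξ, giving ξ = 10.45 mol/s.
Outlet amounts (n = n₀ + ν ξ):
  M: 75.6 − 2(10.45) = 54.7
  Q: 0 + 1(10.45) = 10.45
Total out = 54.7 + 10.45 = 65.15 mol/s.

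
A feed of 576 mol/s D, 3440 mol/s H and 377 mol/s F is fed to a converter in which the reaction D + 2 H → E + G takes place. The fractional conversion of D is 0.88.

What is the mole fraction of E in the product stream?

D reacted = 0.88 × 576 = 506.9 mol/s; ν_D = −1, so ξ = 506.9/1 = 506.9 mol/s.
Outlet amounts (n = n₀ + ν ξ):
  D: 576 − 1(506.9) = 69.12
  H: 3440 − 2(506.9) = 2426
  E: 0 + 1(506.9) = 506.9
  G: 0 + 1(506.9) = 506.9
  F: 377 (inert)
Total out = 3886 mol/s; y_E = 506.9 / 3886 = 0.1304.

0.13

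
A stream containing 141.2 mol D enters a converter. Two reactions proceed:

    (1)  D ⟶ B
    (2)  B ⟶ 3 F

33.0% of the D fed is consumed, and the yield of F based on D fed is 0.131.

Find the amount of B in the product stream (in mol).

Conversion of D: D consumed = 1ξ₁ = 0.33 × 141.2 → ξ₁ = 46.6 mol.
Yield of F: 3ξ₂ / 141.2 = 0.131 → ξ₂ = 6.166 mol.
Outlet amounts (n = n₀ + Σ ν·ξ):
  D: 141.2 − 1(46.6) = 94.6
  B: 0 + 1(46.6) − 1(6.166) = 40.43
  F: 0 + 3(6.166) = 18.5

40.4 mol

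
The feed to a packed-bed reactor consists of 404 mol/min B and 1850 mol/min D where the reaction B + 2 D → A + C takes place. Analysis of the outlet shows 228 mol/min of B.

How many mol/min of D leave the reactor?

For B: n = n₀ − 1ξ → 228 = 404 − 1ξ, giving ξ = 176 mol/min.
Outlet amounts (n = n₀ + ν ξ):
  B: 404 − 1(176) = 228
  D: 1850 − 2(176) = 1498
  A: 0 + 1(176) = 176
  C: 0 + 1(176) = 176

1500 mol/min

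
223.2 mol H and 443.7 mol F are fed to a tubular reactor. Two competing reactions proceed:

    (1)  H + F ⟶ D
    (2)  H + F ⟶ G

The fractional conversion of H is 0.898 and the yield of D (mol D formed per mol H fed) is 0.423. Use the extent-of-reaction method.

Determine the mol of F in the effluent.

Yield of D: 1ξ₁ / 223.2 = 0.423 → ξ₁ = 94.41 mol.
Conversion of H: 1ξ₁ + 1ξ₂ = 0.898 × 223.2 = 200.4 → ξ₂ = 106 mol.
Outlet amounts (n = n₀ + Σ ν·ξ):
  H: 223.2 − 1(94.41) − 1(106) = 22.77
  F: 443.7 − 1(94.41) − 1(106) = 243.3
  D: 0 + 1(94.41) = 94.41
  G: 0 + 1(106) = 106

243 mol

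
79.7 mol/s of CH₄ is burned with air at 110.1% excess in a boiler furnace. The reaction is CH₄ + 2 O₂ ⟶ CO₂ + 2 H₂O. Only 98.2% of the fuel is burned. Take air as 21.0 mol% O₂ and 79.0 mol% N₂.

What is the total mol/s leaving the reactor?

Stoichiometric O₂ = 2 × 79.7 = 159.4 mol/s; O₂ fed = 159.4 × 2.101 = 334.9 mol/s.
N₂ fed = 334.9 × 79/21 = 1260 mol/s.
Fuel reacted = 0.982 × 79.7 → ξ = 78.27 mol/s.
Outlet (n = n₀ + ν ξ):
  CH₄: 79.7 − 1(78.27) = 1.435
  O₂: 334.9 − 2(78.27) = 178.4
  N₂: 1260 (inert)
  CO₂: 0 + 1(78.27) = 78.27
  H₂O: 0 + 2(78.27) = 156.5
Total out = 1.435 + 178.4 + 1260 + 78.27 + 156.5 = 1674 mol/s.

1670 mol/s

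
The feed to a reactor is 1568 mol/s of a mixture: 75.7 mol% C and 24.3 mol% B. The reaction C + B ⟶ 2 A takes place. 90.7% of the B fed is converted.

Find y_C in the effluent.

0.537

B reacted = 0.907 × 381 = 345.6 mol/s; ν_B = −1, so ξ = 345.6/1 = 345.6 mol/s.
Outlet amounts (n = n₀ + ν ξ):
  C: 1187 − 1(345.6) = 841.4
  B: 381 − 1(345.6) = 35.44
  A: 0 + 2(345.6) = 691.2
Total out = 1568 mol/s; y_C = 841.4 / 1568 = 0.5366.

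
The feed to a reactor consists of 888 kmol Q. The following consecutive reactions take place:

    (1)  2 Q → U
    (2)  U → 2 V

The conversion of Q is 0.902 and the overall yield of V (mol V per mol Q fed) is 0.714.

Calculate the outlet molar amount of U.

83.5 kmol

Conversion of Q: Q consumed = 2ξ₁ = 0.902 × 888 → ξ₁ = 400.5 kmol.
Yield of V: 2ξ₂ / 888 = 0.714 → ξ₂ = 317 kmol.
Outlet amounts (n = n₀ + Σ ν·ξ):
  Q: 888 − 2(400.5) = 87.02
  U: 0 + 1(400.5) − 1(317) = 83.47
  V: 0 + 2(317) = 634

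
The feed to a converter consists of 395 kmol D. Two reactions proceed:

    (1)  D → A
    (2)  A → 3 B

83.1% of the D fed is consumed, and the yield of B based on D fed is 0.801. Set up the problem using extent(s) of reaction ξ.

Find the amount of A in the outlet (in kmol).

Conversion of D: D consumed = 1ξ₁ = 0.831 × 395 → ξ₁ = 328.2 kmol.
Yield of B: 3ξ₂ / 395 = 0.801 → ξ₂ = 105.5 kmol.
Outlet amounts (n = n₀ + Σ ν·ξ):
  D: 395 − 1(328.2) = 66.75
  A: 0 + 1(328.2) − 1(105.5) = 222.8
  B: 0 + 3(105.5) = 316.4

223 kmol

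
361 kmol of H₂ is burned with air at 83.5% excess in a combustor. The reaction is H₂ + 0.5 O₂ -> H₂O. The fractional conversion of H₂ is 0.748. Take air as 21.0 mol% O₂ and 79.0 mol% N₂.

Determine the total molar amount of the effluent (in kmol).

Stoichiometric O₂ = 0.5 × 361 = 180.5 kmol; O₂ fed = 180.5 × 1.835 = 331.2 kmol.
N₂ fed = 331.2 × 79/21 = 1246 kmol.
Fuel reacted = 0.748 × 361 → ξ = 270 kmol.
Outlet (n = n₀ + ν ξ):
  H₂: 361 − 1(270) = 90.97
  O₂: 331.2 − 0.5(270) = 196.2
  N₂: 1246 (inert)
  H₂O: 0 + 1(270) = 270
Total out = 90.97 + 196.2 + 1246 + 270 = 1803 kmol.

1800 kmol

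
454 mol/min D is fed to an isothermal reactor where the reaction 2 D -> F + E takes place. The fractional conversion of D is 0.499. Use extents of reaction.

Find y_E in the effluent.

0.249

D reacted = 0.499 × 454 = 226.5 mol/min; ν_D = −2, so ξ = 226.5/2 = 113.3 mol/min.
Outlet amounts (n = n₀ + ν ξ):
  D: 454 − 2(113.3) = 227.5
  F: 0 + 1(113.3) = 113.3
  E: 0 + 1(113.3) = 113.3
Total out = 454 mol/min; y_E = 113.3 / 454 = 0.2495.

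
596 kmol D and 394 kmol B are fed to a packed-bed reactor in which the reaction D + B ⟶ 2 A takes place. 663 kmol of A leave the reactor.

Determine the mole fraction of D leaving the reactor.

0.267

For A: n = n₀ + 2ξ → 663 = 0 + 2ξ, giving ξ = 331.5 kmol.
Outlet amounts (n = n₀ + ν ξ):
  D: 596 − 1(331.5) = 264.5
  B: 394 − 1(331.5) = 62.5
  A: 0 + 2(331.5) = 663
Total out = 990 kmol; y_D = 264.5 / 990 = 0.2672.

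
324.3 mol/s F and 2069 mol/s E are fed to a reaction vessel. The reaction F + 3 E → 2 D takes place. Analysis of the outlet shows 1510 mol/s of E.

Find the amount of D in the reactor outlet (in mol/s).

373 mol/s

For E: n = n₀ − 3ξ → 1510 = 2069 − 3ξ, giving ξ = 186.3 mol/s.
Outlet amounts (n = n₀ + ν ξ):
  F: 324.3 − 1(186.3) = 138
  E: 2069 − 3(186.3) = 1510
  D: 0 + 2(186.3) = 372.7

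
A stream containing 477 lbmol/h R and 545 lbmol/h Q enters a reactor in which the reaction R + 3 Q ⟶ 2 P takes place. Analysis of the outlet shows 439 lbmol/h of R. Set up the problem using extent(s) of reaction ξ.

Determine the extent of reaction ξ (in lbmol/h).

ξ = 38 lbmol/h

For R: n = n₀ − 1ξ → 439 = 477 − 1ξ, giving ξ = 38 lbmol/h.
Outlet amounts (n = n₀ + ν ξ):
  R: 477 − 1(38) = 439
  Q: 545 − 3(38) = 431
  P: 0 + 2(38) = 76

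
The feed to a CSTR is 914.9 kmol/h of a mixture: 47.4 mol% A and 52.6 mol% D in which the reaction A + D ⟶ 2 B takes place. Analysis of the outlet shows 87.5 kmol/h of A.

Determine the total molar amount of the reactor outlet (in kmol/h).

For A: n = n₀ − 1ξ → 87.5 = 433.7 − 1ξ, giving ξ = 346.2 kmol/h.
Outlet amounts (n = n₀ + ν ξ):
  A: 433.7 − 1(346.2) = 87.5
  D: 481.2 − 1(346.2) = 135.1
  B: 0 + 2(346.2) = 692.3
Total out = 87.5 + 135.1 + 692.3 = 914.9 kmol/h.

915 kmol/h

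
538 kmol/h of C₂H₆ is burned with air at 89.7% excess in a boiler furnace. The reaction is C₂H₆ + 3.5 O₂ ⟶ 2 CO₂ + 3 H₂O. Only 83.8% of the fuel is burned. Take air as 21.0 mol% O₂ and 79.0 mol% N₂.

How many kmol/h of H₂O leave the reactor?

1350 kmol/h

Stoichiometric O₂ = 3.5 × 538 = 1883 kmol/h; O₂ fed = 1883 × 1.897 = 3572 kmol/h.
N₂ fed = 3572 × 79/21 = 13440 kmol/h.
Fuel reacted = 0.838 × 538 → ξ = 450.8 kmol/h.
Outlet (n = n₀ + ν ξ):
  C₂H₆: 538 − 1(450.8) = 87.16
  O₂: 3572 − 3.5(450.8) = 1994
  N₂: 13440 (inert)
  CO₂: 0 + 2(450.8) = 901.7
  H₂O: 0 + 3(450.8) = 1353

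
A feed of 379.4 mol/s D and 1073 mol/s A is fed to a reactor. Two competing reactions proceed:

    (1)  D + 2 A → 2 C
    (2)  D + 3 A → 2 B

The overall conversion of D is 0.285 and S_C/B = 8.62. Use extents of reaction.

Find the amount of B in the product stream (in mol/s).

22.5 mol/s

Conversion of D: D consumed = 0.285 × 379.4 = 108.1 mol/s = 1ξ₁ + 1ξ₂.
Selectivity: 2ξ₁ / (2ξ₂) = 8.62 → ξ₁ = 8.62 ξ₂.
Substitute: (1·8.62 + 1) ξ₂ = 108.1 → ξ₂ = 11.24 mol/s, ξ₁ = 96.89 mol/s.
Outlet amounts (n = n₀ + Σ ν·ξ):
  D: 379.4 − 1(96.89) − 1(11.24) = 271.3
  A: 1073 − 2(96.89) − 3(11.24) = 845.5
  C: 0 + 2(96.89) = 193.8
  B: 0 + 2(11.24) = 22.48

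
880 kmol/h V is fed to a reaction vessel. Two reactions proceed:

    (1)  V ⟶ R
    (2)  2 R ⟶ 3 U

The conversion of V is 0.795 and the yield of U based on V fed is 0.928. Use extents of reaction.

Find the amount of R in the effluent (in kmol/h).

Conversion of V: V consumed = 1ξ₁ = 0.795 × 880 → ξ₁ = 699.6 kmol/h.
Yield of U: 3ξ₂ / 880 = 0.928 → ξ₂ = 272.2 kmol/h.
Outlet amounts (n = n₀ + Σ ν·ξ):
  V: 880 − 1(699.6) = 180.4
  R: 0 + 1(699.6) − 2(272.2) = 155.2
  U: 0 + 3(272.2) = 816.6

155 kmol/h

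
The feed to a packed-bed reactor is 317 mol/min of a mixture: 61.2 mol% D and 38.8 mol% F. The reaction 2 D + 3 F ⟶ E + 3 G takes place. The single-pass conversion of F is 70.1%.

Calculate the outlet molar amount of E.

F reacted = 0.701 × 123 = 86.22 mol/min; ν_F = −3, so ξ = 86.22/3 = 28.74 mol/min.
Outlet amounts (n = n₀ + ν ξ):
  D: 194 − 2(28.74) = 136.5
  F: 123 − 3(28.74) = 36.78
  E: 0 + 1(28.74) = 28.74
  G: 0 + 3(28.74) = 86.22

28.7 mol/min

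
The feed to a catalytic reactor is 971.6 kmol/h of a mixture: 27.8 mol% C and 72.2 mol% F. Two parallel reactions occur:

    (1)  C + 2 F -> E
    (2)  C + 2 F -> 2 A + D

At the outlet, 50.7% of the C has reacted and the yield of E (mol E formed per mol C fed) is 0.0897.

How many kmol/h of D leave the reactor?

113 kmol/h

Yield of E: 1ξ₁ / 270.1 = 0.0897 → ξ₁ = 24.23 kmol/h.
Conversion of C: 1ξ₁ + 1ξ₂ = 0.507 × 270.1 = 136.9 → ξ₂ = 112.7 kmol/h.
Outlet amounts (n = n₀ + Σ ν·ξ):
  C: 270.1 − 1(24.23) − 1(112.7) = 133.2
  F: 701.5 − 2(24.23) − 2(112.7) = 427.6
  E: 0 + 1(24.23) = 24.23
  A: 0 + 2(112.7) = 225.4
  D: 0 + 1(112.7) = 112.7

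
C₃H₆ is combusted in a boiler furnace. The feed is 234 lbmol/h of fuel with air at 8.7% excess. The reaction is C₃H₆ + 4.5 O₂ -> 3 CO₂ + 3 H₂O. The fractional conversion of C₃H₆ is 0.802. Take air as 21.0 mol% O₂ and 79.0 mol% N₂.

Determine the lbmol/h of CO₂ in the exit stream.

Stoichiometric O₂ = 4.5 × 234 = 1053 lbmol/h; O₂ fed = 1053 × 1.087 = 1145 lbmol/h.
N₂ fed = 1145 × 79/21 = 4306 lbmol/h.
Fuel reacted = 0.802 × 234 → ξ = 187.7 lbmol/h.
Outlet (n = n₀ + ν ξ):
  C₃H₆: 234 − 1(187.7) = 46.33
  O₂: 1145 − 4.5(187.7) = 300.1
  N₂: 4306 (inert)
  CO₂: 0 + 3(187.7) = 563
  H₂O: 0 + 3(187.7) = 563

563 lbmol/h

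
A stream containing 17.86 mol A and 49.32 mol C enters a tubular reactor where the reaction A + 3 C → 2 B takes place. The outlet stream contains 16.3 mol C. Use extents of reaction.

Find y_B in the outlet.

0.487

For C: n = n₀ − 3ξ → 16.3 = 49.32 − 3ξ, giving ξ = 11.01 mol.
Outlet amounts (n = n₀ + ν ξ):
  A: 17.86 − 1(11.01) = 6.853
  C: 49.32 − 3(11.01) = 16.3
  B: 0 + 2(11.01) = 22.01
Total out = 45.17 mol; y_B = 22.01 / 45.17 = 0.4874.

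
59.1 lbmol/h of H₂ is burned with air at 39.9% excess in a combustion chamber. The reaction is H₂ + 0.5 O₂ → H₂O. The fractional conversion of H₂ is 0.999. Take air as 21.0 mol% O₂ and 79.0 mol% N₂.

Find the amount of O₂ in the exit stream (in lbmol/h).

Stoichiometric O₂ = 0.5 × 59.1 = 29.55 lbmol/h; O₂ fed = 29.55 × 1.399 = 41.34 lbmol/h.
N₂ fed = 41.34 × 79/21 = 155.5 lbmol/h.
Fuel reacted = 0.999 × 59.1 → ξ = 59.04 lbmol/h.
Outlet (n = n₀ + ν ξ):
  H₂: 59.1 − 1(59.04) = 0.0591
  O₂: 41.34 − 0.5(59.04) = 11.82
  N₂: 155.5 (inert)
  H₂O: 0 + 1(59.04) = 59.04

11.8 lbmol/h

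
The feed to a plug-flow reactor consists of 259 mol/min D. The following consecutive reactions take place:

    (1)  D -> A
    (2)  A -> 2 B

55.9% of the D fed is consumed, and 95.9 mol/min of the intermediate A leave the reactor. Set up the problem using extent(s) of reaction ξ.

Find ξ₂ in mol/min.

ξ₂ = 48.9 mol/min

Conversion of D: D consumed = 1ξ₁ = 0.559 × 259 → ξ₁ = 144.8 mol/min.
A balance: n_A = 0 + 1ξ₁ − 1ξ₂ = 95.9 → ξ₂ = (1·144.8 − 95.9)/1 = 48.88 mol/min.
Outlet amounts (n = n₀ + Σ ν·ξ):
  D: 259 − 1(144.8) = 114.2
  A: 0 + 1(144.8) − 1(48.88) = 95.9
  B: 0 + 2(48.88) = 97.76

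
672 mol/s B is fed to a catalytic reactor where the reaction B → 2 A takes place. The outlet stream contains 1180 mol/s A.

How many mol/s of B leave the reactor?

For A: n = n₀ + 2ξ → 1180 = 0 + 2ξ, giving ξ = 590 mol/s.
Outlet amounts (n = n₀ + ν ξ):
  B: 672 − 1(590) = 82
  A: 0 + 2(590) = 1180

82 mol/s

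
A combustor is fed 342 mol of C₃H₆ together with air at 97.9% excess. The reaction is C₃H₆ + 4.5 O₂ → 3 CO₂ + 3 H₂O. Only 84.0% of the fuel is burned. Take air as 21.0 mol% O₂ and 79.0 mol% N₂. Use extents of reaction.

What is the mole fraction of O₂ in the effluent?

Stoichiometric O₂ = 4.5 × 342 = 1539 mol; O₂ fed = 1539 × 1.979 = 3046 mol.
N₂ fed = 3046 × 79/21 = 11460 mol.
Fuel reacted = 0.84 × 342 → ξ = 287.3 mol.
Outlet (n = n₀ + ν ξ):
  C₃H₆: 342 − 1(287.3) = 54.72
  O₂: 3046 − 4.5(287.3) = 1753
  N₂: 11460 (inert)
  CO₂: 0 + 3(287.3) = 861.8
  H₂O: 0 + 3(287.3) = 861.8
Total out = 14990 mol; y_O₂ = 1753 / 14990 = 0.1169.

0.117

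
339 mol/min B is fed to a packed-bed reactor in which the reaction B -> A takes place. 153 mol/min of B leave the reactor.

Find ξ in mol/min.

ξ = 186 mol/min

For B: n = n₀ − 1ξ → 153 = 339 − 1ξ, giving ξ = 186 mol/min.
Outlet amounts (n = n₀ + ν ξ):
  B: 339 − 1(186) = 153
  A: 0 + 1(186) = 186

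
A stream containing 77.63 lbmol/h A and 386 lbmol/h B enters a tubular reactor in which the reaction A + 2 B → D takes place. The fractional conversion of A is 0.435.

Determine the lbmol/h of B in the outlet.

A reacted = 0.435 × 77.63 = 33.77 lbmol/h; ν_A = −1, so ξ = 33.77/1 = 33.77 lbmol/h.
Outlet amounts (n = n₀ + ν ξ):
  A: 77.63 − 1(33.77) = 43.86
  B: 386 − 2(33.77) = 318.5
  D: 0 + 1(33.77) = 33.77

318 lbmol/h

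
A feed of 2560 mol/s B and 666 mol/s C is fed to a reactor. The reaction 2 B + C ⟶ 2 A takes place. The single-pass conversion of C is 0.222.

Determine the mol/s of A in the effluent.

C reacted = 0.222 × 666 = 147.9 mol/s; ν_C = −1, so ξ = 147.9/1 = 147.9 mol/s.
Outlet amounts (n = n₀ + ν ξ):
  B: 2560 − 2(147.9) = 2264
  C: 666 − 1(147.9) = 518.1
  A: 0 + 2(147.9) = 295.7

296 mol/s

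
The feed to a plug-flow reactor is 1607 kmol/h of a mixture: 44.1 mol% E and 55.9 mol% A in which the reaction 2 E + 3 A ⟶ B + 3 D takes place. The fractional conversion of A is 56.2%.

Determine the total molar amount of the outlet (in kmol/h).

A reacted = 0.562 × 898.3 = 504.9 kmol/h; ν_A = −3, so ξ = 504.9/3 = 168.3 kmol/h.
Outlet amounts (n = n₀ + ν ξ):
  E: 708.7 − 2(168.3) = 372.1
  A: 898.3 − 3(168.3) = 393.5
  B: 0 + 1(168.3) = 168.3
  D: 0 + 3(168.3) = 504.9
Total out = 372.1 + 393.5 + 168.3 + 504.9 = 1439 kmol/h.

1440 kmol/h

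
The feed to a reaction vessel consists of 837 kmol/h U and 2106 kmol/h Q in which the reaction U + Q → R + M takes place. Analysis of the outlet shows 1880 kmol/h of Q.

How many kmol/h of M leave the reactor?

226 kmol/h

For Q: n = n₀ − 1ξ → 1880 = 2106 − 1ξ, giving ξ = 226 kmol/h.
Outlet amounts (n = n₀ + ν ξ):
  U: 837 − 1(226) = 611
  Q: 2106 − 1(226) = 1880
  R: 0 + 1(226) = 226
  M: 0 + 1(226) = 226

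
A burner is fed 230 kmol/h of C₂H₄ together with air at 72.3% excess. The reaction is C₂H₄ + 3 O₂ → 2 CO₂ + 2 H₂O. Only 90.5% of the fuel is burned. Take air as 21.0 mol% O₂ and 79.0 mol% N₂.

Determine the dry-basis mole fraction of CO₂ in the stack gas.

0.076

Stoichiometric O₂ = 3 × 230 = 690 kmol/h; O₂ fed = 690 × 1.723 = 1189 kmol/h.
N₂ fed = 1189 × 79/21 = 4472 kmol/h.
Fuel reacted = 0.905 × 230 → ξ = 208.2 kmol/h.
Outlet (n = n₀ + ν ξ):
  C₂H₄: 230 − 1(208.2) = 21.85
  O₂: 1189 − 3(208.2) = 564.4
  N₂: 4472 (inert)
  CO₂: 0 + 2(208.2) = 416.3
  H₂O: 0 + 2(208.2) = 416.3
Dry total = 5475 kmol/h; y_CO₂ (dry) = 416.3 / 5475 = 0.07604.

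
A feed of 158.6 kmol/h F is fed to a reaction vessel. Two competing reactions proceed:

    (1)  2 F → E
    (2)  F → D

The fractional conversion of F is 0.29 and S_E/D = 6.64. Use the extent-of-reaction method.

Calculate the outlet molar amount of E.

Conversion of F: F consumed = 0.29 × 158.6 = 45.99 kmol/h = 2ξ₁ + 1ξ₂.
Selectivity: 1ξ₁ / (1ξ₂) = 6.64 → ξ₁ = 6.64 ξ₂.
Substitute: (2·6.64 + 1) ξ₂ = 45.99 → ξ₂ = 3.221 kmol/h, ξ₁ = 21.39 kmol/h.
Outlet amounts (n = n₀ + Σ ν·ξ):
  F: 158.6 − 2(21.39) − 1(3.221) = 112.6
  E: 0 + 1(21.39) = 21.39
  D: 0 + 1(3.221) = 3.221

21.4 kmol/h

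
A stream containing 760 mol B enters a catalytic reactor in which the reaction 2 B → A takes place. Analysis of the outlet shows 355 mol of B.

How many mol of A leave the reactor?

202 mol

For B: n = n₀ − 2ξ → 355 = 760 − 2ξ, giving ξ = 202.5 mol.
Outlet amounts (n = n₀ + ν ξ):
  B: 760 − 2(202.5) = 355
  A: 0 + 1(202.5) = 202.5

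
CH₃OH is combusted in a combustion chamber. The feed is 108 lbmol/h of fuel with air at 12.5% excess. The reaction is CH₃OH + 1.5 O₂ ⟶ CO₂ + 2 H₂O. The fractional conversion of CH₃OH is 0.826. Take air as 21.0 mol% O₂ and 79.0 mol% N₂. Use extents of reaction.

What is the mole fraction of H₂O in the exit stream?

0.175

Stoichiometric O₂ = 1.5 × 108 = 162 lbmol/h; O₂ fed = 162 × 1.125 = 182.2 lbmol/h.
N₂ fed = 182.2 × 79/21 = 685.6 lbmol/h.
Fuel reacted = 0.826 × 108 → ξ = 89.21 lbmol/h.
Outlet (n = n₀ + ν ξ):
  CH₃OH: 108 − 1(89.21) = 18.79
  O₂: 182.2 − 1.5(89.21) = 48.44
  N₂: 685.6 (inert)
  CO₂: 0 + 1(89.21) = 89.21
  H₂O: 0 + 2(89.21) = 178.4
Total out = 1020 lbmol/h; y_H₂O = 178.4 / 1020 = 0.1748.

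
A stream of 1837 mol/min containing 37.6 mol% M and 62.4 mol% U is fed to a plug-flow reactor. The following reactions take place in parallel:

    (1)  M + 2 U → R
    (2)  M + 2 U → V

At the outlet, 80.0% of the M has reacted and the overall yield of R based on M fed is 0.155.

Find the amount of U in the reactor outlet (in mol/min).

41.1 mol/min

Yield of R: 1ξ₁ / 690.7 = 0.155 → ξ₁ = 107.1 mol/min.
Conversion of M: 1ξ₁ + 1ξ₂ = 0.8 × 690.7 = 552.6 → ξ₂ = 445.5 mol/min.
Outlet amounts (n = n₀ + Σ ν·ξ):
  M: 690.7 − 1(107.1) − 1(445.5) = 138.1
  U: 1146 − 2(107.1) − 2(445.5) = 41.15
  R: 0 + 1(107.1) = 107.1
  V: 0 + 1(445.5) = 445.5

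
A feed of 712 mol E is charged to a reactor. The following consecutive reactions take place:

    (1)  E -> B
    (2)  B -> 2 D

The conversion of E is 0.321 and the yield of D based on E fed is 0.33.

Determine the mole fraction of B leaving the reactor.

0.134

Conversion of E: E consumed = 1ξ₁ = 0.321 × 712 → ξ₁ = 228.6 mol.
Yield of D: 2ξ₂ / 712 = 0.33 → ξ₂ = 117.5 mol.
Outlet amounts (n = n₀ + Σ ν·ξ):
  E: 712 − 1(228.6) = 483.4
  B: 0 + 1(228.6) − 1(117.5) = 111.1
  D: 0 + 2(117.5) = 235
Total out = 829.5 mol; y_B = 111.1 / 829.5 = 0.1339.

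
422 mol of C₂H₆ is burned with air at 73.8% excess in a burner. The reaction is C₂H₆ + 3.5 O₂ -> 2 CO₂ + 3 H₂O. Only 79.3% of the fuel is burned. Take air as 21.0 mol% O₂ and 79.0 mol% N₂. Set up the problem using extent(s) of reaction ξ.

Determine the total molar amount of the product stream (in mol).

12800 mol

Stoichiometric O₂ = 3.5 × 422 = 1477 mol; O₂ fed = 1477 × 1.738 = 2567 mol.
N₂ fed = 2567 × 79/21 = 9657 mol.
Fuel reacted = 0.793 × 422 → ξ = 334.6 mol.
Outlet (n = n₀ + ν ξ):
  C₂H₆: 422 − 1(334.6) = 87.35
  O₂: 2567 − 3.5(334.6) = 1396
  N₂: 9657 (inert)
  CO₂: 0 + 2(334.6) = 669.3
  H₂O: 0 + 3(334.6) = 1004
Total out = 87.35 + 1396 + 9657 + 669.3 + 1004 = 12810 mol.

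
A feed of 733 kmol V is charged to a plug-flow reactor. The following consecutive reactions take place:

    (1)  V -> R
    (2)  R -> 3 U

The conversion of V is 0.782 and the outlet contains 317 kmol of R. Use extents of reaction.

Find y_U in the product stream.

Conversion of V: V consumed = 1ξ₁ = 0.782 × 733 → ξ₁ = 573.2 kmol.
R balance: n_R = 0 + 1ξ₁ − 1ξ₂ = 317 → ξ₂ = (1·573.2 − 317)/1 = 256.2 kmol.
Outlet amounts (n = n₀ + Σ ν·ξ):
  V: 733 − 1(573.2) = 159.8
  R: 0 + 1(573.2) − 1(256.2) = 317
  U: 0 + 3(256.2) = 768.6
Total out = 1245 kmol; y_U = 768.6 / 1245 = 0.6172.

0.617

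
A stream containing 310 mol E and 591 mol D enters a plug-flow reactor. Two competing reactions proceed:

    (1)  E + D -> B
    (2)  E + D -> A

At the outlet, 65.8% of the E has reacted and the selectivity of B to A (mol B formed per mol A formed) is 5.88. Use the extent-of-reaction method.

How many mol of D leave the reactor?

387 mol

Conversion of E: E consumed = 0.658 × 310 = 204 mol = 1ξ₁ + 1ξ₂.
Selectivity: 1ξ₁ / (1ξ₂) = 5.88 → ξ₁ = 5.88 ξ₂.
Substitute: (1·5.88 + 1) ξ₂ = 204 → ξ₂ = 29.65 mol, ξ₁ = 174.3 mol.
Outlet amounts (n = n₀ + Σ ν·ξ):
  E: 310 − 1(174.3) − 1(29.65) = 106
  D: 591 − 1(174.3) − 1(29.65) = 387
  B: 0 + 1(174.3) = 174.3
  A: 0 + 1(29.65) = 29.65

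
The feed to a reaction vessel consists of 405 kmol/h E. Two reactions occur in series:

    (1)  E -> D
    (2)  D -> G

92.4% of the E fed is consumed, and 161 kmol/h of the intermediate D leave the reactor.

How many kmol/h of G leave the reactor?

Conversion of E: E consumed = 1ξ₁ = 0.924 × 405 → ξ₁ = 374.2 kmol/h.
D balance: n_D = 0 + 1ξ₁ − 1ξ₂ = 161 → ξ₂ = (1·374.2 − 161)/1 = 213.2 kmol/h.
Outlet amounts (n = n₀ + Σ ν·ξ):
  E: 405 − 1(374.2) = 30.78
  D: 0 + 1(374.2) − 1(213.2) = 161
  G: 0 + 1(213.2) = 213.2

213 kmol/h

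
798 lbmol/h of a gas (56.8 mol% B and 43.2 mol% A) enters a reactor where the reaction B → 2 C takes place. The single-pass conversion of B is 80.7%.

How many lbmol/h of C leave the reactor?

B reacted = 0.807 × 453.3 = 365.8 lbmol/h; ν_B = −1, so ξ = 365.8/1 = 365.8 lbmol/h.
Outlet amounts (n = n₀ + ν ξ):
  B: 453.3 − 1(365.8) = 87.48
  C: 0 + 2(365.8) = 731.6
  A: 344.7 (inert)

732 lbmol/h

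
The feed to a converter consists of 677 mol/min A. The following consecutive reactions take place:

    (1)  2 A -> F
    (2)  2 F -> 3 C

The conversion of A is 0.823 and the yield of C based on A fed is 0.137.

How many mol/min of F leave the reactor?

Conversion of A: A consumed = 2ξ₁ = 0.823 × 677 → ξ₁ = 278.6 mol/min.
Yield of C: 3ξ₂ / 677 = 0.137 → ξ₂ = 30.92 mol/min.
Outlet amounts (n = n₀ + Σ ν·ξ):
  A: 677 − 2(278.6) = 119.8
  F: 0 + 1(278.6) − 2(30.92) = 216.8
  C: 0 + 3(30.92) = 92.75

217 mol/min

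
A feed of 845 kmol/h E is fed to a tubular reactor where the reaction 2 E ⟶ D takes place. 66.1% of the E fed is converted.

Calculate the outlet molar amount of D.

279 kmol/h

E reacted = 0.661 × 845 = 558.5 kmol/h; ν_E = −2, so ξ = 558.5/2 = 279.3 kmol/h.
Outlet amounts (n = n₀ + ν ξ):
  E: 845 − 2(279.3) = 286.5
  D: 0 + 1(279.3) = 279.3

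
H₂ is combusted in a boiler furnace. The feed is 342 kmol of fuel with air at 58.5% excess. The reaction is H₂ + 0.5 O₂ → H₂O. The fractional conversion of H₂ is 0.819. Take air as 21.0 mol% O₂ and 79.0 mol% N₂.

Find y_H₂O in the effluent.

0.188

Stoichiometric O₂ = 0.5 × 342 = 171 kmol; O₂ fed = 171 × 1.585 = 271 kmol.
N₂ fed = 271 × 79/21 = 1020 kmol.
Fuel reacted = 0.819 × 342 → ξ = 280.1 kmol.
Outlet (n = n₀ + ν ξ):
  H₂: 342 − 1(280.1) = 61.9
  O₂: 271 − 0.5(280.1) = 131
  N₂: 1020 (inert)
  H₂O: 0 + 1(280.1) = 280.1
Total out = 1493 kmol; y_H₂O = 280.1 / 1493 = 0.1877.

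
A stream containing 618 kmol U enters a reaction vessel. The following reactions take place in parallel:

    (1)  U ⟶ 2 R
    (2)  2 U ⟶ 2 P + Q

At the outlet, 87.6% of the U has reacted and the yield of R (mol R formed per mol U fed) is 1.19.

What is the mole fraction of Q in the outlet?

Yield of R: 2ξ₁ / 618 = 1.19 → ξ₁ = 367.7 kmol.
Conversion of U: 1ξ₁ + 2ξ₂ = 0.876 × 618 = 541.4 → ξ₂ = 86.83 kmol.
Outlet amounts (n = n₀ + Σ ν·ξ):
  U: 618 − 1(367.7) − 2(86.83) = 76.63
  R: 0 + 2(367.7) = 735.4
  P: 0 + 2(86.83) = 173.7
  Q: 0 + 1(86.83) = 86.83
Total out = 1073 kmol; y_Q = 86.83 / 1073 = 0.08096.

0.081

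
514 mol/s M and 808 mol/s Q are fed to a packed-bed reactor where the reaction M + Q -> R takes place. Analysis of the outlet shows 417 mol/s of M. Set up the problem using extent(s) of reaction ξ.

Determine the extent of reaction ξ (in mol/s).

For M: n = n₀ − 1ξ → 417 = 514 − 1ξ, giving ξ = 97 mol/s.
Outlet amounts (n = n₀ + ν ξ):
  M: 514 − 1(97) = 417
  Q: 808 − 1(97) = 711
  R: 0 + 1(97) = 97

ξ = 97 mol/s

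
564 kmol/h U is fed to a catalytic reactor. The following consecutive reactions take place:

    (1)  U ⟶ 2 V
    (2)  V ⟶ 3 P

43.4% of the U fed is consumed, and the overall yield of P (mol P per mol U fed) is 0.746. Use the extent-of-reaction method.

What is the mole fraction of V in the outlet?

0.321

Conversion of U: U consumed = 1ξ₁ = 0.434 × 564 → ξ₁ = 244.8 kmol/h.
Yield of P: 3ξ₂ / 564 = 0.746 → ξ₂ = 140.2 kmol/h.
Outlet amounts (n = n₀ + Σ ν·ξ):
  U: 564 − 1(244.8) = 319.2
  V: 0 + 2(244.8) − 1(140.2) = 349.3
  P: 0 + 3(140.2) = 420.7
Total out = 1089 kmol/h; y_V = 349.3 / 1089 = 0.3207.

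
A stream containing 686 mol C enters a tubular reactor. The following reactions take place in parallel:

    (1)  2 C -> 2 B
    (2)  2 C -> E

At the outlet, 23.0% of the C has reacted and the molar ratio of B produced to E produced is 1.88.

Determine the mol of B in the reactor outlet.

Conversion of C: C consumed = 0.23 × 686 = 157.8 mol = 2ξ₁ + 2ξ₂.
Selectivity: 2ξ₁ / (1ξ₂) = 1.88 → ξ₁ = 0.94 ξ₂.
Substitute: (2·0.94 + 2) ξ₂ = 157.8 → ξ₂ = 40.66 mol, ξ₁ = 38.23 mol.
Outlet amounts (n = n₀ + Σ ν·ξ):
  C: 686 − 2(38.23) − 2(40.66) = 528.2
  B: 0 + 2(38.23) = 76.45
  E: 0 + 1(40.66) = 40.66

76.5 mol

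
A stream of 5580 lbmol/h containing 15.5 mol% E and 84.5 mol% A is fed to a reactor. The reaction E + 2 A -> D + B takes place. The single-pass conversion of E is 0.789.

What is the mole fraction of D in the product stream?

E reacted = 0.789 × 864.9 = 682.4 lbmol/h; ν_E = −1, so ξ = 682.4/1 = 682.4 lbmol/h.
Outlet amounts (n = n₀ + ν ξ):
  E: 864.9 − 1(682.4) = 182.5
  A: 4715 − 2(682.4) = 3350
  D: 0 + 1(682.4) = 682.4
  B: 0 + 1(682.4) = 682.4
Total out = 4898 lbmol/h; y_D = 682.4 / 4898 = 0.1393.

0.139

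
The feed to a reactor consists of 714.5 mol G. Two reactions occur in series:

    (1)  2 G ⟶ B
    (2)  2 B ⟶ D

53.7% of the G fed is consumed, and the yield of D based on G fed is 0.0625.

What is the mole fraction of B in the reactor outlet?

Conversion of G: G consumed = 2ξ₁ = 0.537 × 714.5 → ξ₁ = 191.8 mol.
Yield of D: 1ξ₂ / 714.5 = 0.0625 → ξ₂ = 44.66 mol.
Outlet amounts (n = n₀ + Σ ν·ξ):
  G: 714.5 − 2(191.8) = 330.8
  B: 0 + 1(191.8) − 2(44.66) = 102.5
  D: 0 + 1(44.66) = 44.66
Total out = 478 mol; y_B = 102.5 / 478 = 0.2145.

0.214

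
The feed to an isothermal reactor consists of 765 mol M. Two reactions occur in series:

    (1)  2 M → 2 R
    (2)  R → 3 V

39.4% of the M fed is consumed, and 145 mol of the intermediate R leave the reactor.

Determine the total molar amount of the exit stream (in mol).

1080 mol

Conversion of M: M consumed = 2ξ₁ = 0.394 × 765 → ξ₁ = 150.7 mol.
R balance: n_R = 0 + 2ξ₁ − 1ξ₂ = 145 → ξ₂ = (2·150.7 − 145)/1 = 156.4 mol.
Outlet amounts (n = n₀ + Σ ν·ξ):
  M: 765 − 2(150.7) = 463.6
  R: 0 + 2(150.7) − 1(156.4) = 145
  V: 0 + 3(156.4) = 469.2
Total out = 463.6 + 145 + 469.2 = 1078 mol.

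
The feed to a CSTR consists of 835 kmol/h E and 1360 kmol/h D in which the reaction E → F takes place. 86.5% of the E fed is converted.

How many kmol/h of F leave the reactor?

722 kmol/h

E reacted = 0.865 × 835 = 722.3 kmol/h; ν_E = −1, so ξ = 722.3/1 = 722.3 kmol/h.
Outlet amounts (n = n₀ + ν ξ):
  E: 835 − 1(722.3) = 112.7
  F: 0 + 1(722.3) = 722.3
  D: 1360 (inert)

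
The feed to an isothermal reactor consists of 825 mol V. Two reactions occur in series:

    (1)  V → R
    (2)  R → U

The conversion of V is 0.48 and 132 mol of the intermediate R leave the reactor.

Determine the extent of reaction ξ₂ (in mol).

ξ₂ = 264 mol

Conversion of V: V consumed = 1ξ₁ = 0.48 × 825 → ξ₁ = 396 mol.
R balance: n_R = 0 + 1ξ₁ − 1ξ₂ = 132 → ξ₂ = (1·396 − 132)/1 = 264 mol.
Outlet amounts (n = n₀ + Σ ν·ξ):
  V: 825 − 1(396) = 429
  R: 0 + 1(396) − 1(264) = 132
  U: 0 + 1(264) = 264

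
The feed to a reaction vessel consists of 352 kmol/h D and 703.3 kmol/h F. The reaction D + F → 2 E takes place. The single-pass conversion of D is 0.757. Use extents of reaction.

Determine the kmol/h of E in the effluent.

D reacted = 0.757 × 352 = 266.5 kmol/h; ν_D = −1, so ξ = 266.5/1 = 266.5 kmol/h.
Outlet amounts (n = n₀ + ν ξ):
  D: 352 − 1(266.5) = 85.54
  F: 703.3 − 1(266.5) = 436.8
  E: 0 + 2(266.5) = 532.9

533 kmol/h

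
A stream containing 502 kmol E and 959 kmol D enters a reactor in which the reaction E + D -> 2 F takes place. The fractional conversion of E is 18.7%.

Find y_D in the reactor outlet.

0.592

E reacted = 0.187 × 502 = 93.87 kmol; ν_E = −1, so ξ = 93.87/1 = 93.87 kmol.
Outlet amounts (n = n₀ + ν ξ):
  E: 502 − 1(93.87) = 408.1
  D: 959 − 1(93.87) = 865.1
  F: 0 + 2(93.87) = 187.7
Total out = 1461 kmol; y_D = 865.1 / 1461 = 0.5921.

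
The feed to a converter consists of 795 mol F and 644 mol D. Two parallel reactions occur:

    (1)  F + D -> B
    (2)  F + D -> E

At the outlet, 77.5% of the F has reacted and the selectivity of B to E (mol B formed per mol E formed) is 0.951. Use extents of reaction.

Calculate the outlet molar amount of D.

27.9 mol

Conversion of F: F consumed = 0.775 × 795 = 616.1 mol = 1ξ₁ + 1ξ₂.
Selectivity: 1ξ₁ / (1ξ₂) = 0.951 → ξ₁ = 0.951 ξ₂.
Substitute: (1·0.951 + 1) ξ₂ = 616.1 → ξ₂ = 315.8 mol, ξ₁ = 300.3 mol.
Outlet amounts (n = n₀ + Σ ν·ξ):
  F: 795 − 1(300.3) − 1(315.8) = 178.9
  D: 644 − 1(300.3) − 1(315.8) = 27.88
  B: 0 + 1(300.3) = 300.3
  E: 0 + 1(315.8) = 315.8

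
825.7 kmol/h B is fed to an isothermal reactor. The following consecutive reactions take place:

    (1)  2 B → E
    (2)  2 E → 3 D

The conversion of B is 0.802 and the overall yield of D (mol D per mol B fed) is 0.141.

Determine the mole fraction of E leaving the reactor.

Conversion of B: B consumed = 2ξ₁ = 0.802 × 825.7 → ξ₁ = 331.1 kmol/h.
Yield of D: 3ξ₂ / 825.7 = 0.141 → ξ₂ = 38.81 kmol/h.
Outlet amounts (n = n₀ + Σ ν·ξ):
  B: 825.7 − 2(331.1) = 163.5
  E: 0 + 1(331.1) − 2(38.81) = 253.5
  D: 0 + 3(38.81) = 116.4
Total out = 533.4 kmol/h; y_E = 253.5 / 533.4 = 0.4752.

0.475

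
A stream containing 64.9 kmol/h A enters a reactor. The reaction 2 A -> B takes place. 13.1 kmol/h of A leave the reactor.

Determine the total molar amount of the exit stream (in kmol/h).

39 kmol/h

For A: n = n₀ − 2ξ → 13.1 = 64.9 − 2ξ, giving ξ = 25.9 kmol/h.
Outlet amounts (n = n₀ + ν ξ):
  A: 64.9 − 2(25.9) = 13.1
  B: 0 + 1(25.9) = 25.9
Total out = 13.1 + 25.9 = 39 kmol/h.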